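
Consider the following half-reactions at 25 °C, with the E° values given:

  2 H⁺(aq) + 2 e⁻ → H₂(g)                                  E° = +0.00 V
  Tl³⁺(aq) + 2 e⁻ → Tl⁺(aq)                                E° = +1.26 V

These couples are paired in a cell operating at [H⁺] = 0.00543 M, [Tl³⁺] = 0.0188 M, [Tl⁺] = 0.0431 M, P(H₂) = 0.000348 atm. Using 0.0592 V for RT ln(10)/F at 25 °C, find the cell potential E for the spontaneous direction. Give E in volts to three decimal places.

+1.281 V

Tl³⁺/Tl⁺ is the cathode (higher E°), H⁺/H₂ the anode: E°cell = +1.26 − (+0.00) = +1.26 V, n = 2.
Overall: Tl³⁺(aq) + H₂(g) → Tl⁺(aq) + 2 H⁺(aq)
Q = [Tl⁺]·[H⁺]^2 / ([Tl³⁺]·P(H₂)); log Q = -0.712.
E = E° − (0.0592/n) log Q = +1.26 − (0.0592/2)(-0.712) = +1.281 V.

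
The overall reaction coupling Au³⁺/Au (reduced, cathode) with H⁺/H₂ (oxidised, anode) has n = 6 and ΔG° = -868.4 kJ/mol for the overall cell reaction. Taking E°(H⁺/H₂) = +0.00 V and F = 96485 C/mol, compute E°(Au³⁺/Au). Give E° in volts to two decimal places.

E°cell = −ΔG°/(nF) = −(-868.4×10³)/((6)(96485)) = +1.500 V.
Since Au³⁺/Au is the cathode and H⁺/H₂ the anode, E°cell = E°(Au³⁺/Au) − E°(H⁺/H₂).
So E°(Au³⁺/Au) = E°cell + E°(H⁺/H₂) = +1.500 + (+0.00) = +1.50 V.

+1.50 V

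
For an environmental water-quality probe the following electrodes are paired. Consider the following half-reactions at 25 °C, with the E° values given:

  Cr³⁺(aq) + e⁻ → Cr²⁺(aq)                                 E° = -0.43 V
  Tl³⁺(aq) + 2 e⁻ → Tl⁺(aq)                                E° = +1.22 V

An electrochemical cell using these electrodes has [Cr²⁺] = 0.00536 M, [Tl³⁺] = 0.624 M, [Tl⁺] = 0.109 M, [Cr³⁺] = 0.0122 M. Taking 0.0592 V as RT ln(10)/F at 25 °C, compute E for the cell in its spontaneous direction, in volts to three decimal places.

Tl³⁺/Tl⁺ is the cathode (higher E°), Cr³⁺/Cr²⁺ the anode: E°cell = +1.22 − (-0.43) = +1.65 V, n = 2.
Overall: Tl³⁺(aq) + 2 Cr²⁺(aq) → Tl⁺(aq) + 2 Cr³⁺(aq)
Q = [Tl⁺]·[Cr³⁺]^2 / ([Tl³⁺]·[Cr²⁺]^2); log Q = -0.043.
E = E° − (0.0592/n) log Q = +1.65 − (0.0592/2)(-0.043) = +1.651 V.

+1.651 V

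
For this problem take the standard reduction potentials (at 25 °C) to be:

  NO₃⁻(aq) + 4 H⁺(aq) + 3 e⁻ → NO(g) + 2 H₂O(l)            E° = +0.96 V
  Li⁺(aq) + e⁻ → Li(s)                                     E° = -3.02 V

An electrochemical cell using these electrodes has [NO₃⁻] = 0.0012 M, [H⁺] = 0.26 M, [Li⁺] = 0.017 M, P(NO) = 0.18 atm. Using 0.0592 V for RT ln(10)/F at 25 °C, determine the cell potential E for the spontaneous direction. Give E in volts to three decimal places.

NO₃⁻/NO is the cathode (higher E°), Li⁺/Li the anode: E°cell = +0.96 − (-3.02) = +3.98 V, n = 3.
Overall: NO₃⁻(aq) + 4 H⁺(aq) + 3 Li(s) → NO(g) + 2 H₂O(l) + 3 Li⁺(aq)
Q = P(NO)·[Li⁺]^3 / ([NO₃⁻]·[H⁺]^4); log Q = -0.792.
E = E° − (0.0592/n) log Q = +3.98 − (0.0592/3)(-0.792) = +3.996 V.

+3.996 V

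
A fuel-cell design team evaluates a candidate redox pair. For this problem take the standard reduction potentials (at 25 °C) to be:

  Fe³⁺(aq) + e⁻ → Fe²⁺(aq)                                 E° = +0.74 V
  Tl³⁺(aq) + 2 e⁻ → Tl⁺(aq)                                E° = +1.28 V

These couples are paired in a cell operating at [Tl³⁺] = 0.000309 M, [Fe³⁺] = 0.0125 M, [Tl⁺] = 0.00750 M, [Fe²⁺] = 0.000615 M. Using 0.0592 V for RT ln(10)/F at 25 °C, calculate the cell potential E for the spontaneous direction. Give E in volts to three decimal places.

Tl³⁺/Tl⁺ is the cathode (higher E°), Fe³⁺/Fe²⁺ the anode: E°cell = +1.28 − (+0.74) = +0.54 V, n = 2.
Overall: Tl³⁺(aq) + 2 Fe²⁺(aq) → Tl⁺(aq) + 2 Fe³⁺(aq)
Q = [Tl⁺]·[Fe³⁺]^2 / ([Tl³⁺]·[Fe²⁺]^2); log Q = 4.001.
E = E° − (0.0592/n) log Q = +0.54 − (0.0592/2)(4.001) = +0.422 V.

+0.422 V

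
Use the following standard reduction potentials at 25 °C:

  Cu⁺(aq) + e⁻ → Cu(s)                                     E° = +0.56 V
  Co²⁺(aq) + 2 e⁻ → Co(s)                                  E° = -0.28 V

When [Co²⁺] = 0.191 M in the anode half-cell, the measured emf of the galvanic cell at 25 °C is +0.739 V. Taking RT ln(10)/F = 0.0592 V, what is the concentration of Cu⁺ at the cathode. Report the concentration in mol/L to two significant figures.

Cu⁺/Cu is the cathode, Co²⁺/Co the anode: E°cell = +0.84 V, n = 2.
Overall reaction: 2 Cu⁺(aq) + Co(s) → 2 Cu(s) + Co²⁺(aq); Q = [Co²⁺]^1/[Cu⁺]^2.
From E = E° − (0.0592/n) log Q: log Q = (E° − E)·n/0.0592 = (+0.84 − (+0.739))·2/0.0592 = 3.4122.
So 2·log[Cu⁺] = 1·log(0.191) − log Q = -0.7190 − (3.4122) = -4.1312; log[Cu⁺] = -4.1312 / 2 = -2.0656; [Cu⁺] = 10^(-2.0656) ≈ 0.0086 M.

0.0086 M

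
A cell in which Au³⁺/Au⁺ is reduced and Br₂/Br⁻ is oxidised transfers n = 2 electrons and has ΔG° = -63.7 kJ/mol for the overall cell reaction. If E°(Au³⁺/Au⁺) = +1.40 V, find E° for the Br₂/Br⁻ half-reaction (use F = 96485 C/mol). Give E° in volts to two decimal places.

E°cell = −ΔG°/(nF) = −(-63.7×10³)/((2)(96485)) = +0.330 V.
Since Au³⁺/Au⁺ is the cathode and Br₂/Br⁻ the anode, E°cell = E°(Au³⁺/Au⁺) − E°(Br₂/Br⁻).
So E°(Br₂/Br⁻) = E°(Au³⁺/Au⁺) − E°cell = (+1.40) − (+0.330) = +1.07 V.

+1.07 V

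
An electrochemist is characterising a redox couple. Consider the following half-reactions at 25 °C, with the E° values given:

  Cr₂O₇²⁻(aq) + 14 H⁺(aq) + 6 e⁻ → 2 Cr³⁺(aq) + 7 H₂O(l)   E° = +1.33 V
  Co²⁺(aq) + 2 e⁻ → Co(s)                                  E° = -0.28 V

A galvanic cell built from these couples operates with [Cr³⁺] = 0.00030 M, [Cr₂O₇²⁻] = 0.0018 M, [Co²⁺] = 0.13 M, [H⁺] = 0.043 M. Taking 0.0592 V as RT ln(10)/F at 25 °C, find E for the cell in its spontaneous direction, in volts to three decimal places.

+1.490 V

Cr₂O₇²⁻/Cr³⁺ is the cathode (higher E°), Co²⁺/Co the anode: E°cell = +1.33 − (-0.28) = +1.61 V, n = 6.
Overall: Cr₂O₇²⁻(aq) + 14 H⁺(aq) + 3 Co(s) → 2 Cr³⁺(aq) + 7 H₂O(l) + 3 Co²⁺(aq)
Q = [Cr³⁺]^2·[Co²⁺]^3 / ([Cr₂O₇²⁻]·[H⁺]^14); log Q = 12.172.
E = E° − (0.0592/n) log Q = +1.61 − (0.0592/6)(12.172) = +1.490 V.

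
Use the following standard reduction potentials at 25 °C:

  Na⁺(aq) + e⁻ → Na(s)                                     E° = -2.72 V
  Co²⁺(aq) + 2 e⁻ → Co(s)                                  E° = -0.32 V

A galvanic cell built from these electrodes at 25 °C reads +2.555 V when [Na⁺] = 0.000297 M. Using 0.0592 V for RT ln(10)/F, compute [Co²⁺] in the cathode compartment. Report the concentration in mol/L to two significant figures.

0.015 M

Co²⁺/Co is the cathode, Na⁺/Na the anode: E°cell = +2.40 V, n = 2.
Overall reaction: Co²⁺(aq) + 2 Na(s) → Co(s) + 2 Na⁺(aq); Q = [Na⁺]^2/[Co²⁺]^1.
From E = E° − (0.0592/n) log Q: log Q = (E° − E)·n/0.0592 = (+2.40 − (+2.555))·2/0.0592 = -5.2365.
So 1·log[Co²⁺] = 2·log(0.000297) − log Q = -7.0545 − (-5.2365) = -1.8180; [Co²⁺] = 10^(-1.8180) ≈ 0.015 M.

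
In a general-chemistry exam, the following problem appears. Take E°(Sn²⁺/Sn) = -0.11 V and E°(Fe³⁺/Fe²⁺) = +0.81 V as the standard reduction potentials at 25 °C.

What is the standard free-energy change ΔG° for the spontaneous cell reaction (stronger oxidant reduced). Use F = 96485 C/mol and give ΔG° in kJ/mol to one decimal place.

Fe³⁺/Fe²⁺ (E° = +0.81 V) is the cathode; Sn²⁺/Sn (E° = -0.11 V) is the anode, so E°cell = +0.92 V.
Balancing electrons gives n = 2 (lcm of 1 and 2).
ΔG° = −nFE° = −(2)(96485)(+0.92) = -177,532 J = -177.5 kJ/mol.

-177.5 kJ/mol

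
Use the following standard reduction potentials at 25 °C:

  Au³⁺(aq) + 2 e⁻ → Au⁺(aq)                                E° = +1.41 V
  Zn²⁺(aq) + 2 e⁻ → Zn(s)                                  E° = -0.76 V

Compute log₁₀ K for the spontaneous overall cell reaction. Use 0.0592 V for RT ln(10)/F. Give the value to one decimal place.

73.3

Cathode: Au³⁺/Au⁺; anode: Zn²⁺/Zn. E°cell = +2.17 V, n = 2.
log K = nE°cell / 0.0592 = (2)(+2.17) / 0.0592 = 73.3.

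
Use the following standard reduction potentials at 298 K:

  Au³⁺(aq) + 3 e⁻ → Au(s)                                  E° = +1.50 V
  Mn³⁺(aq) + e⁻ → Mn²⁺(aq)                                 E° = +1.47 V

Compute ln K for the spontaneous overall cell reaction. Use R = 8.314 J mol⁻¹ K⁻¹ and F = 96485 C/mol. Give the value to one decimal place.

3.5

Cathode: Au³⁺/Au; anode: Mn³⁺/Mn²⁺. E°cell = (+1.50) − (+1.47) = +0.03 V, with n = 3.
ΔG° = −nFE° = −RT ln K, so ln K = nFE°/(RT) = (3)(96485)(+0.03) / ((8.314)(298)) = 3.505.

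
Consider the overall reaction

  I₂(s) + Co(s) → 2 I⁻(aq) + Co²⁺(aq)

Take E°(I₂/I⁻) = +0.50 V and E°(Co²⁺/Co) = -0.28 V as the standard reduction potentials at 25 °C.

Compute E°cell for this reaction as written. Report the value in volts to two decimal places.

+0.78 V

The I₂/I⁻ couple has the higher reduction potential, so it is the cathode; Co²⁺/Co is oxidised at the anode.
E°cell = E°(cathode) − E°(anode) = (+0.50) − (-0.28) = +0.78 V.
Since E°cell > 0, the reaction is spontaneous under standard conditions.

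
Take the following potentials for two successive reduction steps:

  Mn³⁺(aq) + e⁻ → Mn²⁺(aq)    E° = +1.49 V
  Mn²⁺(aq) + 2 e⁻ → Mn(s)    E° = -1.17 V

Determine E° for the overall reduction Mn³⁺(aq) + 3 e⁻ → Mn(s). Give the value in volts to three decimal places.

-0.283 V

Adding the free-energy changes (−nFE°) of the two steps gives −n₃FE°₃ = −n₁FE°₁ − n₂FE°₂.
E°₃ = (1×+1.49 + 2×-1.17) / 3 = (-0.850) / 3 = -0.283 V.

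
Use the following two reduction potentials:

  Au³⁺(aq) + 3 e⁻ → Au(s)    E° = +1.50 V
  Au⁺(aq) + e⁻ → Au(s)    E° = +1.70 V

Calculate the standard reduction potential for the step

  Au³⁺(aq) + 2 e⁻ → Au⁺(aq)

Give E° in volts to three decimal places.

Sequential free energies add, so n₃E°₃ = n₁E°₁ + n₂E°₂.
With n₃ = 3, and the known step contributing 1×(+1.70) V, the unknown satisfies 2·E° = 3×(+1.50) − 1×(+1.70) = +2.800.
E° = +2.800 / 2 = +1.400 V.

+1.400 V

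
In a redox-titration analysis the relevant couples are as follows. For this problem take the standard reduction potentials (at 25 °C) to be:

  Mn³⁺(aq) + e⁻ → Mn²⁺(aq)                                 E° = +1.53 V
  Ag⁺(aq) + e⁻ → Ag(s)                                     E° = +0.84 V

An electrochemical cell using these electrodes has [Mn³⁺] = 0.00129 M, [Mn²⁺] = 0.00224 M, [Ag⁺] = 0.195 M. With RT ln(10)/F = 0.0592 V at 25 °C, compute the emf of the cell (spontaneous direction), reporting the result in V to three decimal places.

Mn³⁺/Mn²⁺ is the cathode (higher E°), Ag⁺/Ag the anode: E°cell = +1.53 − (+0.84) = +0.69 V, n = 1.
Overall: Mn³⁺(aq) + Ag(s) → Mn²⁺(aq) + Ag⁺(aq)
Q = [Mn²⁺]·[Ag⁺] / ([Mn³⁺]); log Q = -0.470.
E = E° − (0.0592/n) log Q = +0.69 − (0.0592/1)(-0.470) = +0.718 V.

+0.718 V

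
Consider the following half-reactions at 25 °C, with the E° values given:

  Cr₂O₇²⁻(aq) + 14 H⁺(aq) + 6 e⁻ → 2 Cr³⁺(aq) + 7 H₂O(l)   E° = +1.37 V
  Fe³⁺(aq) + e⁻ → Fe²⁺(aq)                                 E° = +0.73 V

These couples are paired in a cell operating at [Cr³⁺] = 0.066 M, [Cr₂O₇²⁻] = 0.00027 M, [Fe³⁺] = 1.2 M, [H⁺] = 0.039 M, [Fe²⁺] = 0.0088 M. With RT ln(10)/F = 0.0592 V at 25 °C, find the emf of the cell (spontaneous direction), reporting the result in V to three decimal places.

+0.307 V

Cr₂O₇²⁻/Cr³⁺ is the cathode (higher E°), Fe³⁺/Fe²⁺ the anode: E°cell = +1.37 − (+0.73) = +0.64 V, n = 6.
Overall: Cr₂O₇²⁻(aq) + 14 H⁺(aq) + 6 Fe²⁺(aq) → 2 Cr³⁺(aq) + 7 H₂O(l) + 6 Fe³⁺(aq)
Q = [Cr³⁺]^2·[Fe³⁺]^6 / ([Cr₂O₇²⁻]·[H⁺]^14·[Fe²⁺]^6); log Q = 33.741.
E = E° − (0.0592/n) log Q = +0.64 − (0.0592/6)(33.741) = +0.307 V.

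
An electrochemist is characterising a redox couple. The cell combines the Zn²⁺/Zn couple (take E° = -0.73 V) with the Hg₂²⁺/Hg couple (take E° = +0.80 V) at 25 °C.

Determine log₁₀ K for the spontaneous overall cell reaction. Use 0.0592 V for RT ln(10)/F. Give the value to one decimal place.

Cathode: Hg₂²⁺/Hg; anode: Zn²⁺/Zn. E°cell = +1.53 V, n = 2.
log K = nE°cell / 0.0592 = (2)(+1.53) / 0.0592 = 51.7.

51.7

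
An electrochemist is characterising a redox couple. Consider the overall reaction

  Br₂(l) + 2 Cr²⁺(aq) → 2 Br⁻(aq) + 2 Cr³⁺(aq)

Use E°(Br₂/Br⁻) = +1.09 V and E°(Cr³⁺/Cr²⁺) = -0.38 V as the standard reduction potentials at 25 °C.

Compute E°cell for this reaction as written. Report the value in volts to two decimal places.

+1.47 V

The Br₂/Br⁻ couple has the higher reduction potential, so it is the cathode; Cr³⁺/Cr²⁺ is oxidised at the anode.
E°cell = E°(cathode) − E°(anode) = (+1.09) − (-0.38) = +1.47 V.
Since E°cell > 0, the reaction is spontaneous under standard conditions.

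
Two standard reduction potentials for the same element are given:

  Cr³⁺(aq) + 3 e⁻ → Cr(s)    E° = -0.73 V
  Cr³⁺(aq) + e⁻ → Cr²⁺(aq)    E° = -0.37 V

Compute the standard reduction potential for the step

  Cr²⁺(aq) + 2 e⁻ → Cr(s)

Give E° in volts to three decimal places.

-0.910 V

Sequential free energies add, so n₃E°₃ = n₁E°₁ + n₂E°₂.
With n₃ = 3, and the known step contributing 1×(-0.37) V, the unknown satisfies 2·E° = 3×(-0.73) − 1×(-0.37) = -1.820.
E° = -1.820 / 2 = -0.910 V.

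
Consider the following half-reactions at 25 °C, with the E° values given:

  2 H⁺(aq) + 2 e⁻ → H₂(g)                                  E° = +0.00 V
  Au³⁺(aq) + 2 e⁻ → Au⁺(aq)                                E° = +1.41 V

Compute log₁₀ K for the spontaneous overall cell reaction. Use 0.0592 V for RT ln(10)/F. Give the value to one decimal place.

47.6

Cathode: Au³⁺/Au⁺; anode: H⁺/H₂. E°cell = +1.41 V, n = 2.
log K = nE°cell / 0.0592 = (2)(+1.41) / 0.0592 = 47.6.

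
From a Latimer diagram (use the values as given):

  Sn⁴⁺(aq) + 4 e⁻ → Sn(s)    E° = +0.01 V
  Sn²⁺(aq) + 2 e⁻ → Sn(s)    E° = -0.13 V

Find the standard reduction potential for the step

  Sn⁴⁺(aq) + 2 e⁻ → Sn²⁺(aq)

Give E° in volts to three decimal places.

Sequential free energies add, so n₃E°₃ = n₁E°₁ + n₂E°₂.
With n₃ = 4, and the known step contributing 2×(-0.13) V, the unknown satisfies 2·E° = 4×(+0.01) − 2×(-0.13) = +0.300.
E° = +0.300 / 2 = +0.150 V.

+0.150 V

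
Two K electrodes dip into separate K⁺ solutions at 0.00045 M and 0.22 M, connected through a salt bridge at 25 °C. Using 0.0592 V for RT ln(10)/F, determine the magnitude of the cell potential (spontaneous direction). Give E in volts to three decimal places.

+0.159 V

For a concentration cell E°cell = 0. The 0.22 M side is the cathode (reduction is favoured where [K⁺] is higher).
With n = 1, E = −(0.0592/1) log([K⁺]ₐₙ/[K⁺]꜀ₐₜ) = −(0.0592/1) log(0.00045/0.22) = −(0.0592/1)(-2.689) = +0.159 V.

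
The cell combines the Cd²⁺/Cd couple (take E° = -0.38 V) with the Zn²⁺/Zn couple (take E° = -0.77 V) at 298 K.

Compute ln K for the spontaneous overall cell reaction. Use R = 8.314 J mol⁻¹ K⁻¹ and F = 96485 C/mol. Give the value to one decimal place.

30.4

Cathode: Cd²⁺/Cd; anode: Zn²⁺/Zn. E°cell = (-0.38) − (-0.77) = +0.39 V, with n = 2.
ΔG° = −nFE° = −RT ln K, so ln K = nFE°/(RT) = (2)(96485)(+0.39) / ((8.314)(298)) = 30.376.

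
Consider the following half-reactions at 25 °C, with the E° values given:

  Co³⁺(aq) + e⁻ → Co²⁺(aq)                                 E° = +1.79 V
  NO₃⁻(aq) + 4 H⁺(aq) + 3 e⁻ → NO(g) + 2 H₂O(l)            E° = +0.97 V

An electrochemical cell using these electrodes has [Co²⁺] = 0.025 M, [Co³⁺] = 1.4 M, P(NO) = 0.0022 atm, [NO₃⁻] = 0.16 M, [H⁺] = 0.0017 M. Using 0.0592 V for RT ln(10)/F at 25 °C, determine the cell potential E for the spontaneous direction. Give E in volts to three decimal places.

Co³⁺/Co²⁺ is the cathode (higher E°), NO₃⁻/NO the anode: E°cell = +1.79 − (+0.97) = +0.82 V, n = 3.
Overall: 3 Co³⁺(aq) + NO(g) + 2 H₂O(l) → 3 Co²⁺(aq) + NO₃⁻(aq) + 4 H⁺(aq)
Q = [Co²⁺]^3·[NO₃⁻]·[H⁺]^4 / ([Co³⁺]^3·P(NO)); log Q = -14.461.
E = E° − (0.0592/n) log Q = +0.82 − (0.0592/3)(-14.461) = +1.105 V.

+1.105 V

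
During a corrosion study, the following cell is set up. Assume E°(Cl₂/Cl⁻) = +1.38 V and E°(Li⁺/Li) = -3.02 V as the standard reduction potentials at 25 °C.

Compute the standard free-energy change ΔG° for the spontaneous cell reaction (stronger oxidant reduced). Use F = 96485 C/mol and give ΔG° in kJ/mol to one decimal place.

Cl₂/Cl⁻ (E° = +1.38 V) is the cathode; Li⁺/Li (E° = -3.02 V) is the anode, so E°cell = +4.40 V.
Balancing electrons gives n = 2 (lcm of 2 and 1).
ΔG° = −nFE° = −(2)(96485)(+4.40) = -849,068 J = -849.1 kJ/mol.

-849.1 kJ/mol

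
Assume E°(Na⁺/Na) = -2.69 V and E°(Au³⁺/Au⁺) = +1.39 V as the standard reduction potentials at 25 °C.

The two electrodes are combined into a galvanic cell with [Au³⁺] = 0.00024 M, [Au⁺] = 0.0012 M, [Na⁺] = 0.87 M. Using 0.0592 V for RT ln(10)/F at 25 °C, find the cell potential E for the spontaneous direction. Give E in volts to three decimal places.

Au³⁺/Au⁺ is the cathode (higher E°), Na⁺/Na the anode: E°cell = +1.39 − (-2.69) = +4.08 V, n = 2.
Overall: Au³⁺(aq) + 2 Na(s) → Au⁺(aq) + 2 Na⁺(aq)
Q = [Au⁺]·[Na⁺]^2 / ([Au³⁺]); log Q = 0.578.
E = E° − (0.0592/n) log Q = +4.08 − (0.0592/2)(0.578) = +4.063 V.

+4.063 V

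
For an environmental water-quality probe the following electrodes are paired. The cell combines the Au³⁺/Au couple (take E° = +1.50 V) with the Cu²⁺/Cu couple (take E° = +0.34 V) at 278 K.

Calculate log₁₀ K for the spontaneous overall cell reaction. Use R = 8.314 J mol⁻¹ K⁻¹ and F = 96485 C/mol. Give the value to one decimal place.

Cathode: Au³⁺/Au; anode: Cu²⁺/Cu. E°cell = (+1.50) − (+0.34) = +1.16 V, with n = 6.
ΔG° = −nFE° = −RT ln K, so ln K = nFE°/(RT) = (6)(96485)(+1.16) / ((8.314)(278)) = 290.546.
log₁₀ K = 290.546 / ln 10 = 126.2.

126.2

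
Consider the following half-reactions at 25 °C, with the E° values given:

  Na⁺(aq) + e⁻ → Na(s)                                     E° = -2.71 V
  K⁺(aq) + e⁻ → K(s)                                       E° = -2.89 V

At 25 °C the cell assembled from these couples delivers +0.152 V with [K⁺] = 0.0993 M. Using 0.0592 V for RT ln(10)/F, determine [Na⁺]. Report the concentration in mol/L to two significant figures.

0.033 M

Na⁺/Na is the cathode, K⁺/K the anode: E°cell = +0.18 V, n = 1.
Overall reaction: Na⁺(aq) + K(s) → Na(s) + K⁺(aq); Q = [K⁺]^1/[Na⁺]^1.
From E = E° − (0.0592/n) log Q: log Q = (E° − E)·n/0.0592 = (+0.18 − (+0.152))·1/0.0592 = 0.4730.
So 1·log[Na⁺] = 1·log(0.0993) − log Q = -1.0031 − (0.4730) = -1.4761; [Na⁺] = 10^(-1.4761) ≈ 0.033 M.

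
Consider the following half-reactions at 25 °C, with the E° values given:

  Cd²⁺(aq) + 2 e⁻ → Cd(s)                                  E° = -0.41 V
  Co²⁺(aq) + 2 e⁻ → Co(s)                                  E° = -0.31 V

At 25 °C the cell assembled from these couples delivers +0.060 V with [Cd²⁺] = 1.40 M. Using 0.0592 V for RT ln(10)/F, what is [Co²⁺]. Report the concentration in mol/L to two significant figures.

Co²⁺/Co is the cathode, Cd²⁺/Cd the anode: E°cell = +0.10 V, n = 2.
Overall reaction: Co²⁺(aq) + Cd(s) → Co(s) + Cd²⁺(aq); Q = [Cd²⁺]^1/[Co²⁺]^1.
From E = E° − (0.0592/n) log Q: log Q = (E° − E)·n/0.0592 = (+0.10 − (+0.060))·2/0.0592 = 1.3514.
So 1·log[Co²⁺] = 1·log(1.4) − log Q = 0.1461 − (1.3514) = -1.2053; [Co²⁺] = 10^(-1.2053) ≈ 0.062 M.

0.062 M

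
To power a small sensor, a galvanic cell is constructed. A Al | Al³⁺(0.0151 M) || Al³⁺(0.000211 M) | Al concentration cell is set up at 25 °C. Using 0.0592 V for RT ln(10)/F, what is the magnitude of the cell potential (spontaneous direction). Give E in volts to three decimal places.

+0.037 V

For a concentration cell E°cell = 0. The 0.0151 M side is the cathode (reduction is favoured where [Al³⁺] is higher).
With n = 3, E = −(0.0592/3) log([Al³⁺]ₐₙ/[Al³⁺]꜀ₐₜ) = −(0.0592/3) log(0.000211/0.0151) = −(0.0592/3)(-1.855) = +0.037 V.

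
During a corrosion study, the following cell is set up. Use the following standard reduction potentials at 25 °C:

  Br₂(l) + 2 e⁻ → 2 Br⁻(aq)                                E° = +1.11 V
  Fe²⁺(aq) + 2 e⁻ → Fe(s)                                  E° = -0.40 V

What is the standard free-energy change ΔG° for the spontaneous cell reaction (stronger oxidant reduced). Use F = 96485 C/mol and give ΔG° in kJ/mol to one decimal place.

-291.4 kJ/mol

Br₂/Br⁻ (E° = +1.11 V) is the cathode; Fe²⁺/Fe (E° = -0.40 V) is the anode, so E°cell = +1.51 V.
Balancing electrons gives n = 2 (lcm of 2 and 2).
ΔG° = −nFE° = −(2)(96485)(+1.51) = -291,385 J = -291.4 kJ/mol.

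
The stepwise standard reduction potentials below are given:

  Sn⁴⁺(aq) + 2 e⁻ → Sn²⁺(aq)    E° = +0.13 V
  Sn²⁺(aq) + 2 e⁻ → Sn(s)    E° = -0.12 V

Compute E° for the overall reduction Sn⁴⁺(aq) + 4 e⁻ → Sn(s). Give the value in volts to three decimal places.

+0.005 V

Since ΔG° = −nFE° is additive over sequential reductions, n₃E°₃ = n₁E°₁ + n₂E°₂.
E°₃ = (2×+0.13 + 2×-0.12) / 4 = (+0.020) / 4 = +0.005 V.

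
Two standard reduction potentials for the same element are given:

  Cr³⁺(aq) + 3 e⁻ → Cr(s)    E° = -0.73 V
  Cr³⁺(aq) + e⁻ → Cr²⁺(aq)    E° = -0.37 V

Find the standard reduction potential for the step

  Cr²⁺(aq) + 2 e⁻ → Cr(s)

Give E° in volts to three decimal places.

-0.910 V

Sequential free energies add, so n₃E°₃ = n₁E°₁ + n₂E°₂.
With n₃ = 3, and the known step contributing 1×(-0.37) V, the unknown satisfies 2·E° = 3×(-0.73) − 1×(-0.37) = -1.820.
E° = -1.820 / 2 = -0.910 V.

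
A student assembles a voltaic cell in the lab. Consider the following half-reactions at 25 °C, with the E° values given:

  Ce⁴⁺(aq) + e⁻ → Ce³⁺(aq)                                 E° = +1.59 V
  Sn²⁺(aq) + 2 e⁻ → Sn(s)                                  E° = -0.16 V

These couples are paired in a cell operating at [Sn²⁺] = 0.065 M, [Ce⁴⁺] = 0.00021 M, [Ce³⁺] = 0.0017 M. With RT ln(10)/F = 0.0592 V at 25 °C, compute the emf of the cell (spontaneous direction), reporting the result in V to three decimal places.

+1.731 V

Ce⁴⁺/Ce³⁺ is the cathode (higher E°), Sn²⁺/Sn the anode: E°cell = +1.59 − (-0.16) = +1.75 V, n = 2.
Overall: 2 Ce⁴⁺(aq) + Sn(s) → 2 Ce³⁺(aq) + Sn²⁺(aq)
Q = [Ce³⁺]^2·[Sn²⁺] / ([Ce⁴⁺]^2); log Q = 0.629.
E = E° − (0.0592/n) log Q = +1.75 − (0.0592/2)(0.629) = +1.731 V.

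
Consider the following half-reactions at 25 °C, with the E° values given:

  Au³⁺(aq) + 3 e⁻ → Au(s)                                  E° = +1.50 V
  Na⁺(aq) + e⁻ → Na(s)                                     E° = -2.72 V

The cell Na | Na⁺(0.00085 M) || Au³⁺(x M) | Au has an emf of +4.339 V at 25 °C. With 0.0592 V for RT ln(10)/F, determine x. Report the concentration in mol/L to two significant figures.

Au³⁺/Au is the cathode, Na⁺/Na the anode: E°cell = +4.22 V, n = 3.
Overall reaction: Au³⁺(aq) + 3 Na(s) → Au(s) + 3 Na⁺(aq); Q = [Na⁺]^3/[Au³⁺]^1.
From E = E° − (0.0592/n) log Q: log Q = (E° − E)·n/0.0592 = (+4.22 − (+4.339))·3/0.0592 = -6.0304.
So 1·log[Au³⁺] = 3·log(0.00085) − log Q = -9.2117 − (-6.0304) = -3.1813; [Au³⁺] = 10^(-3.1813) ≈ 0.00066 M.

0.00066 M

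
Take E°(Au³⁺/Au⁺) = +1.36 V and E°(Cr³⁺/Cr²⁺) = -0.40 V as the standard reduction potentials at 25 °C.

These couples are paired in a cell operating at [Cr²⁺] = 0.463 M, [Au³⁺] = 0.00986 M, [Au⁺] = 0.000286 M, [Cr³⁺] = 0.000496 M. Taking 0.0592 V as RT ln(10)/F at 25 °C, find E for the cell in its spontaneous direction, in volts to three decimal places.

+1.981 V

Au³⁺/Au⁺ is the cathode (higher E°), Cr³⁺/Cr²⁺ the anode: E°cell = +1.36 − (-0.40) = +1.76 V, n = 2.
Overall: Au³⁺(aq) + 2 Cr²⁺(aq) → Au⁺(aq) + 2 Cr³⁺(aq)
Q = [Au⁺]·[Cr³⁺]^2 / ([Au³⁺]·[Cr²⁺]^2); log Q = -7.478.
E = E° − (0.0592/n) log Q = +1.76 − (0.0592/2)(-7.478) = +1.981 V.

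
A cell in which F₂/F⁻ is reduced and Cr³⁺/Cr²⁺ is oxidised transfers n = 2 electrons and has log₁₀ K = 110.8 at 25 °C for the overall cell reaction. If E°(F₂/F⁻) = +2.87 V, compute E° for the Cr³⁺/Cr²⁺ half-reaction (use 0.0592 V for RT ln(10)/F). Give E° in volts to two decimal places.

-0.41 V

E°cell = (0.0592/n)·log K = (0.0592/2)(110.8) = +3.280 V.
Since F₂/F⁻ is the cathode and Cr³⁺/Cr²⁺ the anode, E°cell = E°(F₂/F⁻) − E°(Cr³⁺/Cr²⁺).
So E°(Cr³⁺/Cr²⁺) = E°(F₂/F⁻) − E°cell = (+2.87) − (+3.280) = -0.41 V.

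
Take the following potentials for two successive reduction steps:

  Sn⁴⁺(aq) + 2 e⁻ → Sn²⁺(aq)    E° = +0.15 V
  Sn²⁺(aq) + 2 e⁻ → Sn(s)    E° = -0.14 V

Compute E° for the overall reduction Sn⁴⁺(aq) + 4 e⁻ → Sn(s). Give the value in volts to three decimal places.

Since ΔG° = −nFE° is additive over sequential reductions, n₃E°₃ = n₁E°₁ + n₂E°₂.
E°₃ = (2×+0.15 + 2×-0.14) / 4 = (+0.020) / 4 = +0.005 V.

+0.005 V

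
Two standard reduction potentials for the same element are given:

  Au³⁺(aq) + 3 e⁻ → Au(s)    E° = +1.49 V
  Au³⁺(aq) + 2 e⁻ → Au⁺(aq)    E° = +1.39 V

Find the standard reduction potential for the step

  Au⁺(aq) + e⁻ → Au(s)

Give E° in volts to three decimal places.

+1.690 V

Sequential free energies add, so n₃E°₃ = n₁E°₁ + n₂E°₂.
With n₃ = 3, and the known step contributing 2×(+1.39) V, the unknown satisfies 1·E° = 3×(+1.49) − 2×(+1.39) = +1.690.
E° = +1.690 / 1 = +1.690 V.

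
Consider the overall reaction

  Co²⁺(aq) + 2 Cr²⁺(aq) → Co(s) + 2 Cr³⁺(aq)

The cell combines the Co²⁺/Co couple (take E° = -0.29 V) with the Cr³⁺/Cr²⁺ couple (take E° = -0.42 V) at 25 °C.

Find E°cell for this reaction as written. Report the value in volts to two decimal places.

The Co²⁺/Co couple has the higher reduction potential, so it is the cathode; Cr³⁺/Cr²⁺ is oxidised at the anode.
E°cell = E°(cathode) − E°(anode) = (-0.29) − (-0.42) = +0.13 V.

+0.13 V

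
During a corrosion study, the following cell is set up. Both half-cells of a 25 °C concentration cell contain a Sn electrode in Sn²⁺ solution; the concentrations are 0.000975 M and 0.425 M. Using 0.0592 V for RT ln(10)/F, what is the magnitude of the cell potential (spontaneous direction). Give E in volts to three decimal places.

+0.078 V

For a concentration cell E°cell = 0. The 0.425 M side is the cathode (reduction is favoured where [Sn²⁺] is higher).
With n = 2, E = −(0.0592/2) log([Sn²⁺]ₐₙ/[Sn²⁺]꜀ₐₜ) = −(0.0592/2) log(0.000975/0.425) = −(0.0592/2)(-2.639) = +0.078 V.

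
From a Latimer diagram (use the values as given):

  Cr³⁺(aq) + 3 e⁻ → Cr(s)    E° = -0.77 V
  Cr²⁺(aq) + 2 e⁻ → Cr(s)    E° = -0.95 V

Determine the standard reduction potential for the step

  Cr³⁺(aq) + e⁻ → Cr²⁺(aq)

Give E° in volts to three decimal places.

-0.410 V

Sequential free energies add, so n₃E°₃ = n₁E°₁ + n₂E°₂.
With n₃ = 3, and the known step contributing 2×(-0.95) V, the unknown satisfies 1·E° = 3×(-0.77) − 2×(-0.95) = -0.410.
E° = -0.410 / 1 = -0.410 V.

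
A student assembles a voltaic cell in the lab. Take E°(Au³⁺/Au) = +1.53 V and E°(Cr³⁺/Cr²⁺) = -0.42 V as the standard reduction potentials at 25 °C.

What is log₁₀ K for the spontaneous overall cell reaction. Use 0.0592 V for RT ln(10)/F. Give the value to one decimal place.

Cathode: Au³⁺/Au; anode: Cr³⁺/Cr²⁺. E°cell = +1.95 V, n = 3.
log K = nE°cell / 0.0592 = (3)(+1.95) / 0.0592 = 98.8.

98.8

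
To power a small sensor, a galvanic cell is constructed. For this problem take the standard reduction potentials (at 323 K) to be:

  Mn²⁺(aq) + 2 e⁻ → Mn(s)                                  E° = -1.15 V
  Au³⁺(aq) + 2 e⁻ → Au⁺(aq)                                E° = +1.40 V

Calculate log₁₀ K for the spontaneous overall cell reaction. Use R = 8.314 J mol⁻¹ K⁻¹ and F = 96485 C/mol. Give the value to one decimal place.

Cathode: Au³⁺/Au⁺; anode: Mn²⁺/Mn. E°cell = (+1.40) − (-1.15) = +2.55 V, with n = 2.
ΔG° = −nFE° = −RT ln K, so ln K = nFE°/(RT) = (2)(96485)(+2.55) / ((8.314)(323)) = 183.239.
log₁₀ K = 183.239 / ln 10 = 79.6.

79.6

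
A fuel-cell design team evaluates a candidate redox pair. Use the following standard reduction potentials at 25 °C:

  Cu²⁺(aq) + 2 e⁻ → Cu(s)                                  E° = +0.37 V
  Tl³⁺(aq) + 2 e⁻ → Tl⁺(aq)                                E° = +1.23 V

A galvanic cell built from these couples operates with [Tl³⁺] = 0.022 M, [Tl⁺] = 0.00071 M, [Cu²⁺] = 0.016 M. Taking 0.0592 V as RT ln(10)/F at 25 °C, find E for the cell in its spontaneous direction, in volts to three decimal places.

+0.957 V

Tl³⁺/Tl⁺ is the cathode (higher E°), Cu²⁺/Cu the anode: E°cell = +1.23 − (+0.37) = +0.86 V, n = 2.
Overall: Tl³⁺(aq) + Cu(s) → Tl⁺(aq) + Cu²⁺(aq)
Q = [Tl⁺]·[Cu²⁺] / ([Tl³⁺]); log Q = -3.287.
E = E° − (0.0592/n) log Q = +0.86 − (0.0592/2)(-3.287) = +0.957 V.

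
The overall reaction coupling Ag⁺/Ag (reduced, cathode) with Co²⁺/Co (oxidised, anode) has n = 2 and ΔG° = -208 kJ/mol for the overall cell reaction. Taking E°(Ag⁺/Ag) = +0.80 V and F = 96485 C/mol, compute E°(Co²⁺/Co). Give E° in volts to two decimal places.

-0.28 V

E°cell = −ΔG°/(nF) = −(-208×10³)/((2)(96485)) = +1.078 V.
Since Ag⁺/Ag is the cathode and Co²⁺/Co the anode, E°cell = E°(Ag⁺/Ag) − E°(Co²⁺/Co).
So E°(Co²⁺/Co) = E°(Ag⁺/Ag) − E°cell = (+0.80) − (+1.078) = -0.28 V.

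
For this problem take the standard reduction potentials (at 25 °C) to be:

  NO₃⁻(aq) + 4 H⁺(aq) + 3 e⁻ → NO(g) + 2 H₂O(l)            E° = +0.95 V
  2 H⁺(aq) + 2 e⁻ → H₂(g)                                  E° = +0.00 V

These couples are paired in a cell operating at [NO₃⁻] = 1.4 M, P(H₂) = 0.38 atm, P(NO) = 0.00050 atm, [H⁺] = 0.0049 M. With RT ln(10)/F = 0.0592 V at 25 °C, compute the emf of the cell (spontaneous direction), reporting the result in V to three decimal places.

+0.960 V

NO₃⁻/NO is the cathode (higher E°), H⁺/H₂ the anode: E°cell = +0.95 − (+0.00) = +0.95 V, n = 6.
Overall: 2 NO₃⁻(aq) + 2 H⁺(aq) + 3 H₂(g) → 2 NO(g) + 4 H₂O(l)
Q = P(NO)^2 / ([NO₃⁻]^2·[H⁺]^2·P(H₂)^3); log Q = -1.014.
E = E° − (0.0592/n) log Q = +0.95 − (0.0592/6)(-1.014) = +0.960 V.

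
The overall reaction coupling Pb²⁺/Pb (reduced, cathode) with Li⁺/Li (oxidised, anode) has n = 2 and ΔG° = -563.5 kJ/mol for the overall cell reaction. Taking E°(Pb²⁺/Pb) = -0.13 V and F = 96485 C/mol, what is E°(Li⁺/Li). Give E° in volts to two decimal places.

E°cell = −ΔG°/(nF) = −(-563.5×10³)/((2)(96485)) = +2.920 V.
Since Pb²⁺/Pb is the cathode and Li⁺/Li the anode, E°cell = E°(Pb²⁺/Pb) − E°(Li⁺/Li).
So E°(Li⁺/Li) = E°(Pb²⁺/Pb) − E°cell = (-0.13) − (+2.920) = -3.05 V.

-3.05 V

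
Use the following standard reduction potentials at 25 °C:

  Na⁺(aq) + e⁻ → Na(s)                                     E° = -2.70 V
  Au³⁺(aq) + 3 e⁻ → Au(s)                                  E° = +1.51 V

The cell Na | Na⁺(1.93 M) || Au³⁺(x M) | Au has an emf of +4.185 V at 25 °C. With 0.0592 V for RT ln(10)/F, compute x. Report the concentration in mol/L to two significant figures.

Au³⁺/Au is the cathode, Na⁺/Na the anode: E°cell = +4.21 V, n = 3.
Overall reaction: Au³⁺(aq) + 3 Na(s) → Au(s) + 3 Na⁺(aq); Q = [Na⁺]^3/[Au³⁺]^1.
From E = E° − (0.0592/n) log Q: log Q = (E° − E)·n/0.0592 = (+4.21 − (+4.185))·3/0.0592 = 1.2669.
So 1·log[Au³⁺] = 3·log(1.93) − log Q = 0.8567 − (1.2669) = -0.4102; [Au³⁺] = 10^(-0.4102) ≈ 0.39 M.

0.39 M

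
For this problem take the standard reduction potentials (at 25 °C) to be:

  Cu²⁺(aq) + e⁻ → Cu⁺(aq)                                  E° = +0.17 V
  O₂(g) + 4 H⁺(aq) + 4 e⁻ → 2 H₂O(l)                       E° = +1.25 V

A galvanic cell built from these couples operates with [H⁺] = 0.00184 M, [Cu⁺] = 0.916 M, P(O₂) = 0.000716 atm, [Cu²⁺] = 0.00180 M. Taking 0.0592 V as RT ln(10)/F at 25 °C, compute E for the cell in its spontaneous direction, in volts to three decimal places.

+1.032 V

O₂/H₂O is the cathode (higher E°), Cu²⁺/Cu⁺ the anode: E°cell = +1.25 − (+0.17) = +1.08 V, n = 4.
Overall: O₂(g) + 4 H⁺(aq) + 4 Cu⁺(aq) → 2 H₂O(l) + 4 Cu²⁺(aq)
Q = [Cu²⁺]^4 / (P(O₂)·[H⁺]^4·[Cu⁺]^4); log Q = 3.259.
E = E° − (0.0592/n) log Q = +1.08 − (0.0592/4)(3.259) = +1.032 V.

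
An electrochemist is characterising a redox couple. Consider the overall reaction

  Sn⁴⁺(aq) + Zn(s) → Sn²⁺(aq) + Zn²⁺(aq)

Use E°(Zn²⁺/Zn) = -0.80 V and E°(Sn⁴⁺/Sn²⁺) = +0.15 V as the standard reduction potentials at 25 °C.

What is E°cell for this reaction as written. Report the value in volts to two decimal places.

The Sn⁴⁺/Sn²⁺ couple has the higher reduction potential, so it is the cathode; Zn²⁺/Zn is oxidised at the anode.
E°cell = E°(cathode) − E°(anode) = (+0.15) − (-0.80) = +0.95 V.
Since E°cell > 0, the reaction is spontaneous under standard conditions.

+0.95 V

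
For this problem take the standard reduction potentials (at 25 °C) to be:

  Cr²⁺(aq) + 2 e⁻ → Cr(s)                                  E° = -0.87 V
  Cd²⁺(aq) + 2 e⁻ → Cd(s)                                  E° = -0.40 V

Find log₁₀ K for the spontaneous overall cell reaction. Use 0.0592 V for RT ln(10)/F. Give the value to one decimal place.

15.9

Cathode: Cd²⁺/Cd; anode: Cr²⁺/Cr. E°cell = +0.47 V, n = 2.
log K = nE°cell / 0.0592 = (2)(+0.47) / 0.0592 = 15.9.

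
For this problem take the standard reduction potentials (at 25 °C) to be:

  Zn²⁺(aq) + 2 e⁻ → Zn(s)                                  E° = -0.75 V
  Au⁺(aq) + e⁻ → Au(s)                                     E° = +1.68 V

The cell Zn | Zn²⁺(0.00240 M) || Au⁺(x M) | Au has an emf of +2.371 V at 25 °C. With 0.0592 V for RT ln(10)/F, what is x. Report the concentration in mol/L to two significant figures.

Au⁺/Au is the cathode, Zn²⁺/Zn the anode: E°cell = +2.43 V, n = 2.
Overall reaction: 2 Au⁺(aq) + Zn(s) → 2 Au(s) + Zn²⁺(aq); Q = [Zn²⁺]^1/[Au⁺]^2.
From E = E° − (0.0592/n) log Q: log Q = (E° − E)·n/0.0592 = (+2.43 − (+2.371))·2/0.0592 = 1.9932.
So 2·log[Au⁺] = 1·log(0.0024) − log Q = -2.6198 − (1.9932) = -4.6130; log[Au⁺] = -4.6130 / 2 = -2.3065; [Au⁺] = 10^(-2.3065) ≈ 0.0049 M.

0.0049 M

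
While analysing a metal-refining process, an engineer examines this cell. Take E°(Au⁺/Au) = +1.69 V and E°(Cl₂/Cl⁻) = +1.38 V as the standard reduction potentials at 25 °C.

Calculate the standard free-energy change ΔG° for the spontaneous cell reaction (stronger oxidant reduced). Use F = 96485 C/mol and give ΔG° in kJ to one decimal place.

Au⁺/Au (E° = +1.69 V) is the cathode; Cl₂/Cl⁻ (E° = +1.38 V) is the anode, so E°cell = +0.31 V.
Balancing electrons gives n = 2 (lcm of 1 and 2).
ΔG° = −nFE° = −(2)(96485)(+0.31) = -59,821 J = -59.8 kJ.

-59.8 kJ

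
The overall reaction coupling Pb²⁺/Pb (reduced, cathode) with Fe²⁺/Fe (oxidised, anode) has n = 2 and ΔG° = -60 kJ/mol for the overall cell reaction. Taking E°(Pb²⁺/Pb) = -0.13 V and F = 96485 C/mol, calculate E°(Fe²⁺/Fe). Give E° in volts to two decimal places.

E°cell = −ΔG°/(nF) = −(-60×10³)/((2)(96485)) = +0.311 V.
Since Pb²⁺/Pb is the cathode and Fe²⁺/Fe the anode, E°cell = E°(Pb²⁺/Pb) − E°(Fe²⁺/Fe).
So E°(Fe²⁺/Fe) = E°(Pb²⁺/Pb) − E°cell = (-0.13) − (+0.311) = -0.44 V.

-0.44 V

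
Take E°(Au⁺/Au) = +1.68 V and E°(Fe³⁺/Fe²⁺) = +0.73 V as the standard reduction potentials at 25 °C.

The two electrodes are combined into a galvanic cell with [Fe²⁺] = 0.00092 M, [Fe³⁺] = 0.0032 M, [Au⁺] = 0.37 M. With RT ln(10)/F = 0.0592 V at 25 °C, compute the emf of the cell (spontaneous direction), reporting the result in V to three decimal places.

Au⁺/Au is the cathode (higher E°), Fe³⁺/Fe²⁺ the anode: E°cell = +1.68 − (+0.73) = +0.95 V, n = 1.
Overall: Au⁺(aq) + Fe²⁺(aq) → Au(s) + Fe³⁺(aq)
Q = [Fe³⁺] / ([Au⁺]·[Fe²⁺]); log Q = 0.973.
E = E° − (0.0592/n) log Q = +0.95 − (0.0592/1)(0.973) = +0.892 V.

+0.892 V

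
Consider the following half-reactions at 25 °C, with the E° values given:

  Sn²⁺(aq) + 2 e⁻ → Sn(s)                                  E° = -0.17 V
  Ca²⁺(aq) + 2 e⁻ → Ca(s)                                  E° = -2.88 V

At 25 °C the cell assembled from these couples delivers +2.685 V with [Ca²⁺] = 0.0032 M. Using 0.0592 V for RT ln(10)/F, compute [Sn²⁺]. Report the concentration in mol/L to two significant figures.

0.00046 M

Sn²⁺/Sn is the cathode, Ca²⁺/Ca the anode: E°cell = +2.71 V, n = 2.
Overall reaction: Sn²⁺(aq) + Ca(s) → Sn(s) + Ca²⁺(aq); Q = [Ca²⁺]^1/[Sn²⁺]^1.
From E = E° − (0.0592/n) log Q: log Q = (E° − E)·n/0.0592 = (+2.71 − (+2.685))·2/0.0592 = 0.8446.
So 1·log[Sn²⁺] = 1·log(0.0032) − log Q = -2.4949 − (0.8446) = -3.3395; [Sn²⁺] = 10^(-3.3395) ≈ 0.00046 M.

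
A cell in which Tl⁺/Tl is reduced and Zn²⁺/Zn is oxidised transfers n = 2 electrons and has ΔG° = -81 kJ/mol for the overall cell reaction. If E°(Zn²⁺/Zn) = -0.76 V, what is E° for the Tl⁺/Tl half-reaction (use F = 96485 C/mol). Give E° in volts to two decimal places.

E°cell = −ΔG°/(nF) = −(-81×10³)/((2)(96485)) = +0.420 V.
Since Tl⁺/Tl is the cathode and Zn²⁺/Zn the anode, E°cell = E°(Tl⁺/Tl) − E°(Zn²⁺/Zn).
So E°(Tl⁺/Tl) = E°cell + E°(Zn²⁺/Zn) = +0.420 + (-0.76) = -0.34 V.

-0.34 V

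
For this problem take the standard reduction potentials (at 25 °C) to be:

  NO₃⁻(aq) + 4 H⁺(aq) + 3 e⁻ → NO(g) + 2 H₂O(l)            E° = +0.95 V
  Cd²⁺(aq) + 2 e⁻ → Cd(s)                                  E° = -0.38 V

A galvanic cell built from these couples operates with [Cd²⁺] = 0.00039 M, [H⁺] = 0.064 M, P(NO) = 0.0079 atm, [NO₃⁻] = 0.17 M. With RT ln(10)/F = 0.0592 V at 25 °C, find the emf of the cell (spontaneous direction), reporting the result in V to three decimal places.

+1.363 V

NO₃⁻/NO is the cathode (higher E°), Cd²⁺/Cd the anode: E°cell = +0.95 − (-0.38) = +1.33 V, n = 6.
Overall: 2 NO₃⁻(aq) + 8 H⁺(aq) + 3 Cd(s) → 2 NO(g) + 4 H₂O(l) + 3 Cd²⁺(aq)
Q = P(NO)^2·[Cd²⁺]^3 / ([NO₃⁻]^2·[H⁺]^8); log Q = -3.342.
E = E° − (0.0592/n) log Q = +1.33 − (0.0592/6)(-3.342) = +1.363 V.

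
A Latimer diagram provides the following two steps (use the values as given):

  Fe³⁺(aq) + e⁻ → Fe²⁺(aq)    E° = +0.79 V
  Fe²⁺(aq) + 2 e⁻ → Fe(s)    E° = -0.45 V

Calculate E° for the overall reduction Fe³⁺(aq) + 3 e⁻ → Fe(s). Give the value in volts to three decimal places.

Since ΔG° = −nFE° is additive over sequential reductions, n₃E°₃ = n₁E°₁ + n₂E°₂.
E°₃ = (1×+0.79 + 2×-0.45) / 3 = (-0.110) / 3 = -0.037 V.

-0.037 V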